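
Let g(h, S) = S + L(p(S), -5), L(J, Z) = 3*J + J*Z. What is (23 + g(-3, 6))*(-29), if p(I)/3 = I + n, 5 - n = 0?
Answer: 1073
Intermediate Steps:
n = 5 (n = 5 - 1*0 = 5 + 0 = 5)
p(I) = 15 + 3*I (p(I) = 3*(I + 5) = 3*(5 + I) = 15 + 3*I)
g(h, S) = -30 - 5*S (g(h, S) = S + (15 + 3*S)*(3 - 5) = S + (15 + 3*S)*(-2) = S + (-30 - 6*S) = -30 - 5*S)
(23 + g(-3, 6))*(-29) = (23 + (-30 - 5*6))*(-29) = (23 + (-30 - 30))*(-29) = (23 - 60)*(-29) = -37*(-29) = 1073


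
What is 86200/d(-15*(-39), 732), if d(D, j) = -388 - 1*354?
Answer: -43100/371 ≈ -116.17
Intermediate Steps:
d(D, j) = -742 (d(D, j) = -388 - 354 = -742)
86200/d(-15*(-39), 732) = 86200/(-742) = 86200*(-1/742) = -43100/371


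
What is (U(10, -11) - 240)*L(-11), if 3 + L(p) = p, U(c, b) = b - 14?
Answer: 3710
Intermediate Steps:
U(c, b) = -14 + b
L(p) = -3 + p
(U(10, -11) - 240)*L(-11) = ((-14 - 11) - 240)*(-3 - 11) = (-25 - 240)*(-14) = -265*(-14) = 3710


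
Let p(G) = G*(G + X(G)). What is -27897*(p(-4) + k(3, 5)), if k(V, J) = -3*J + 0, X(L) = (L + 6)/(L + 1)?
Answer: -102289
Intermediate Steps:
X(L) = (6 + L)/(1 + L)
k(V, J) = -3*J
p(G) = G*(G + (6 + G)/(1 + G))
-27897*(p(-4) + k(3, 5)) = -27897*(-4*(6 - 4 - 4*(1 - 4))/(1 - 4) - 3*5) = -27897*(-4*(6 - 4 - 4*(-3))/(-3) - 15) = -27897*(-4*(-1/3)*(6 - 4 + 12) - 15) = -27897*(-4*(-1/3)*14 - 15) = -27897*(56/3 - 15) = -27897*11/3 = -9299*11 = -102289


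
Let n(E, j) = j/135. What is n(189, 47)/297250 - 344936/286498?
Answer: -6920918522297/5748403308750 ≈ -1.2040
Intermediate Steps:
n(E, j) = j/135 (n(E, j) = j*(1/135) = j/135)
n(189, 47)/297250 - 344936/286498 = ((1/135)*47)/297250 - 344936/286498 = (47/135)*(1/297250) - 344936*1/286498 = 47/40128750 - 172468/143249 = -6920918522297/5748403308750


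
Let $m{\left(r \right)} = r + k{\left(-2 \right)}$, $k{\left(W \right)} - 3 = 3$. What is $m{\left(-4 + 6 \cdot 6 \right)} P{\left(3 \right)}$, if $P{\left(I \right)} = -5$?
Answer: $-190$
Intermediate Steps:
$k{\left(W \right)} = 6$ ($k{\left(W \right)} = 3 + 3 = 6$)
$m{\left(r \right)} = 6 + r$ ($m{\left(r \right)} = r + 6 = 6 + r$)
$m{\left(-4 + 6 \cdot 6 \right)} P{\left(3 \right)} = \left(6 + \left(-4 + 6 \cdot 6\right)\right) \left(-5\right) = \left(6 + \left(-4 + 36\right)\right) \left(-5\right) = \left(6 + 32\right) \left(-5\right) = 38 \left(-5\right) = -190$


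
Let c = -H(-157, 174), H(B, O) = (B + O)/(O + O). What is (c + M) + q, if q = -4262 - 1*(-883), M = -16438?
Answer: -6896333/348 ≈ -19817.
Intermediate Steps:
H(B, O) = (B + O)/(2*O) (H(B, O) = (B + O)/((2*O)) = (B + O)*(1/(2*O)) = (B + O)/(2*O))
q = -3379 (q = -4262 + 883 = -3379)
c = -17/348 (c = -(-157 + 174)/(2*174) = -17/(2*174) = -1*17/348 = -17/348 ≈ -0.048851)
(c + M) + q = (-17/348 - 16438) - 3379 = -5720441/348 - 3379 = -6896333/348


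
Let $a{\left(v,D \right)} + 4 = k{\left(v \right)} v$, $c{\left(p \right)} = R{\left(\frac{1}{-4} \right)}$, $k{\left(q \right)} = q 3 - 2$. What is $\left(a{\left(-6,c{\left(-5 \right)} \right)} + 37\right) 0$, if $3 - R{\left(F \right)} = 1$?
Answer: $0$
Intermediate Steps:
$k{\left(q \right)} = -2 + 3 q$ ($k{\left(q \right)} = 3 q - 2 = -2 + 3 q$)
$R{\left(F \right)} = 2$ ($R{\left(F \right)} = 3 - 1 = 2$)
$c{\left(p \right)} = 2$
$a{\left(v,D \right)} = -4 + v \left(-2 + 3 v\right)$ ($a{\left(v,D \right)} = -4 + \left(-2 + 3 v\right) v = -4 + v \left(-2 + 3 v\right)$)
$\left(a{\left(-6,c{\left(-5 \right)} \right)} + 37\right) 0 = \left(\left(-4 - 6 \left(-2 + 3 \left(-6\right)\right)\right) + 37\right) 0 = \left(\left(-4 - 6 \left(-2 - 18\right)\right) + 37\right) 0 = \left(\left(-4 - -120\right) + 37\right) 0 = \left(\left(-4 + 120\right) + 37\right) 0 = \left(116 + 37\right) 0 = 153 \cdot 0 = 0$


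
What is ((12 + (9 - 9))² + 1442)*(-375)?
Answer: -594750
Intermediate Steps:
((12 + (9 - 9))² + 1442)*(-375) = ((12 + 0)² + 1442)*(-375) = (12² + 1442)*(-375) = (144 + 1442)*(-375) = 1586*(-375) = -594750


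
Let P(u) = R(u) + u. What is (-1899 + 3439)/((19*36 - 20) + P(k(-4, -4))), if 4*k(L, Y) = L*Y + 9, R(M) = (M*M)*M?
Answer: 98560/58521 ≈ 1.6842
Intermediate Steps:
R(M) = M³ (R(M) = M²*M = M³)
k(L, Y) = 9/4 + L*Y/4 (k(L, Y) = (L*Y + 9)/4 = (9 + L*Y)/4 = 9/4 + L*Y/4)
P(u) = u + u³ (P(u) = u³ + u = u + u³)
(-1899 + 3439)/((19*36 - 20) + P(k(-4, -4))) = (-1899 + 3439)/((19*36 - 20) + ((9/4 + (¼)*(-4)*(-4)) + (9/4 + (¼)*(-4)*(-4))³)) = 1540/((684 - 20) + ((9/4 + 4) + (9/4 + 4)³)) = 1540/(664 + (25/4 + (25/4)³)) = 1540/(664 + (25/4 + 15625/64)) = 1540/(664 + 16025/64) = 1540/(58521/64) = 1540*(64/58521) = 98560/58521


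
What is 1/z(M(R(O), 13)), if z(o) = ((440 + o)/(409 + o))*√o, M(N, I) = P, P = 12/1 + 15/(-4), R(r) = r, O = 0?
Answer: 3338*√33/59169 ≈ 0.32408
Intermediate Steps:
P = 33/4 (P = 12*1 + 15*(-¼) = 12 - 15/4 = 33/4 ≈ 8.2500)
M(N, I) = 33/4
z(o) = √o*(440 + o)/(409 + o) (z(o) = ((440 + o)/(409 + o))*√o = √o*(440 + o)/(409 + o))
1/z(M(R(O), 13)) = 1/(√(33/4)*(440 + 33/4)/(409 + 33/4)) = 1/((√33/2)*(1793/4)/(1669/4)) = 1/((√33/2)*(4/1669)*(1793/4)) = 1/(1793*√33/3338) = 3338*√33/59169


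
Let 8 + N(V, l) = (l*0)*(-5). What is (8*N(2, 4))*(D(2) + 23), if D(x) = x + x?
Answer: -1728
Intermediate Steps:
D(x) = 2*x
N(V, l) = -8 (N(V, l) = -8 + (l*0)*(-5) = -8 + 0*(-5) = -8 + 0 = -8)
(8*N(2, 4))*(D(2) + 23) = (8*(-8))*(2*2 + 23) = -64*(4 + 23) = -64*27 = -1728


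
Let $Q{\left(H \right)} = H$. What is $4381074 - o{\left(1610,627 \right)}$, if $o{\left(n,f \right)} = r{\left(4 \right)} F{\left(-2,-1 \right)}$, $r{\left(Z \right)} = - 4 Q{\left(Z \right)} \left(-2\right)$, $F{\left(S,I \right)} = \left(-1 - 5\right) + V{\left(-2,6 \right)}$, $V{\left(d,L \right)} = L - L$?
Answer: $4381266$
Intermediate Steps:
$V{\left(d,L \right)} = 0$
$F{\left(S,I \right)} = -6$ ($F{\left(S,I \right)} = \left(-1 - 5\right) + 0 = -6 + 0 = -6$)
$r{\left(Z \right)} = 8 Z$ ($r{\left(Z \right)} = - 4 Z \left(-2\right) = 8 Z$)
$o{\left(n,f \right)} = -192$ ($o{\left(n,f \right)} = 8 \cdot 4 \left(-6\right) = 32 \left(-6\right) = -192$)
$4381074 - o{\left(1610,627 \right)} = 4381074 - -192 = 4381074 + 192 = 4381266$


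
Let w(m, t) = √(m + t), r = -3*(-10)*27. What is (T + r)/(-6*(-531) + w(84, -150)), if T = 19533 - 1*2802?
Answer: 9314271/1691777 - 5847*I*√66/3383554 ≈ 5.5056 - 0.014039*I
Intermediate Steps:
r = 810 (r = 30*27 = 810)
T = 16731 (T = 19533 - 2802 = 16731)
(T + r)/(-6*(-531) + w(84, -150)) = (16731 + 810)/(-6*(-531) + √(84 - 150)) = 17541/(3186 + √(-66)) = 17541/(3186 + I*√66)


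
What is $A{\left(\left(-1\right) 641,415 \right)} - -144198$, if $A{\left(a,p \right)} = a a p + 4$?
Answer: $170659817$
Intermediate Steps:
$A{\left(a,p \right)} = 4 + p a^{2}$ ($A{\left(a,p \right)} = a^{2} p + 4 = p a^{2} + 4 = 4 + p a^{2}$)
$A{\left(\left(-1\right) 641,415 \right)} - -144198 = \left(4 + 415 \left(\left(-1\right) 641\right)^{2}\right) - -144198 = \left(4 + 415 \left(-641\right)^{2}\right) + 144198 = \left(4 + 415 \cdot 410881\right) + 144198 = \left(4 + 170515615\right) + 144198 = 170515619 + 144198 = 170659817$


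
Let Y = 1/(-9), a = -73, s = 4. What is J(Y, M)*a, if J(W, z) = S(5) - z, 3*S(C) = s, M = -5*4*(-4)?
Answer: 17228/3 ≈ 5742.7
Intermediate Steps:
M = 80 (M = -20*(-4) = 80)
S(C) = 4/3 (S(C) = (1/3)*4 = 4/3)
Y = -1/9 ≈ -0.11111
J(W, z) = 4/3 - z
J(Y, M)*a = (4/3 - 1*80)*(-73) = (4/3 - 80)*(-73) = -236/3*(-73) = 17228/3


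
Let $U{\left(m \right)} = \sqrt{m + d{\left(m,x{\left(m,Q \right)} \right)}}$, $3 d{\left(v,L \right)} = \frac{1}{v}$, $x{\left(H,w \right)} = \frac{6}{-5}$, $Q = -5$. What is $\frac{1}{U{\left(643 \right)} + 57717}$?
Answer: $\frac{111336093}{6425984039333} - \frac{2 \sqrt{598157823}}{6425984039333} \approx 1.7318 \cdot 10^{-5}$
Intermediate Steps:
$x{\left(H,w \right)} = - \frac{6}{5}$ ($x{\left(H,w \right)} = 6 \left(- \frac{1}{5}\right) = - \frac{6}{5}$)
$d{\left(v,L \right)} = \frac{1}{3 v}$
$U{\left(m \right)} = \sqrt{m + \frac{1}{3 m}}$
$\frac{1}{U{\left(643 \right)} + 57717} = \frac{1}{\frac{\sqrt{\frac{3}{643} + 9 \cdot 643}}{3} + 57717} = \frac{1}{\frac{\sqrt{3 \cdot \frac{1}{643} + 5787}}{3} + 57717} = \frac{1}{\frac{\sqrt{\frac{3}{643} + 5787}}{3} + 57717} = \frac{1}{\frac{\sqrt{\frac{3721044}{643}}}{3} + 57717} = \frac{1}{\frac{\frac{2}{643} \sqrt{598157823}}{3} + 57717} = \frac{1}{\frac{2 \sqrt{598157823}}{1929} + 57717} = \frac{1}{57717 + \frac{2 \sqrt{598157823}}{1929}}$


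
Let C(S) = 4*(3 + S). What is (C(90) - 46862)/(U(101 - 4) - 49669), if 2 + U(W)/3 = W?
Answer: 23245/24692 ≈ 0.94140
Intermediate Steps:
U(W) = -6 + 3*W
C(S) = 12 + 4*S
(C(90) - 46862)/(U(101 - 4) - 49669) = ((12 + 4*90) - 46862)/((-6 + 3*(101 - 4)) - 49669) = ((12 + 360) - 46862)/((-6 + 3*97) - 49669) = (372 - 46862)/((-6 + 291) - 49669) = -46490/(285 - 49669) = -46490/(-49384) = -46490*(-1/49384) = 23245/24692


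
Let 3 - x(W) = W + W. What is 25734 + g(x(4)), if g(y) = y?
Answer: 25729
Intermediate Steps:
x(W) = 3 - 2*W (x(W) = 3 - (W + W) = 3 - 2*W)
25734 + g(x(4)) = 25734 + (3 - 2*4) = 25734 + (3 - 8) = 25734 - 5 = 25729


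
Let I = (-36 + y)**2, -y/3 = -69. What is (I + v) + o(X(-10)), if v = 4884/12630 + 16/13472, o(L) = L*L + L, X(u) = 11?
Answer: 123661963/4210 ≈ 29373.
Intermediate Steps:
y = 207 (y = -3*(-69) = 207)
o(L) = L + L**2 (o(L) = L**2 + L = L + L**2)
v = 1633/4210 (v = 4884*(1/12630) + 16*(1/13472) = 814/2105 + 1/842 = 1633/4210 ≈ 0.38789)
I = 29241 (I = (-36 + 207)**2 = 171**2 = 29241)
(I + v) + o(X(-10)) = (29241 + 1633/4210) + 11*(1 + 11) = 123106243/4210 + 11*12 = 123106243/4210 + 132 = 123661963/4210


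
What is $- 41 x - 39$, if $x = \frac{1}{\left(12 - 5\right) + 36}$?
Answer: $- \frac{1718}{43} \approx -39.953$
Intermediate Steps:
$x = \frac{1}{43}$ ($x = \frac{1}{\left(12 - 5\right) + 36} = \frac{1}{7 + 36} = \frac{1}{43} \approx 0.023256$)
$- 41 x - 39 = \left(-41\right) \frac{1}{43} - 39 = - \frac{41}{43} - 39 = - \frac{1718}{43}$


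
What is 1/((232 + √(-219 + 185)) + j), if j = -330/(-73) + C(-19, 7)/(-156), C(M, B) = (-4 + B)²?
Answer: 3407338948/806199024713 - 14409616*I*√34/806199024713 ≈ 0.0042264 - 0.00010422*I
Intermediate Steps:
j = 16941/3796 (j = -330/(-73) + (-4 + 7)²/(-156) = -330*(-1/73) + 3²*(-1/156) = 330/73 + 9*(-1/156) = 330/73 - 3/52 = 16941/3796 ≈ 4.4629)
1/((232 + √(-219 + 185)) + j) = 1/((232 + √(-219 + 185)) + 16941/3796) = 1/((232 + √(-34)) + 16941/3796) = 1/((232 + I*√34) + 16941/3796) = 1/(897613/3796 + I*√34)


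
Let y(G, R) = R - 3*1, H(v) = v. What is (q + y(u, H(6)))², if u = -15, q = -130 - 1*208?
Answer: 112225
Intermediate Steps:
q = -338 (q = -130 - 208 = -338)
y(G, R) = -3 + R (y(G, R) = R - 3 = -3 + R)
(q + y(u, H(6)))² = (-338 + (-3 + 6))² = (-338 + 3)² = (-335)² = 112225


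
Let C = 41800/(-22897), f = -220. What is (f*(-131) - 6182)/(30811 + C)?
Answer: 15707342/21376899 ≈ 0.73478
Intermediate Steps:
C = -41800/22897 (C = 41800*(-1/22897) = -41800/22897 ≈ -1.8256)
(f*(-131) - 6182)/(30811 + C) = (-220*(-131) - 6182)/(30811 - 41800/22897) = (28820 - 6182)/(705437667/22897) = 22638*(22897/705437667) = 15707342/21376899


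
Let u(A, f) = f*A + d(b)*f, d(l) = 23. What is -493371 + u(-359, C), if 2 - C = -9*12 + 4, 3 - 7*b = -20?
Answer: -528987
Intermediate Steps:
b = 23/7 (b = 3/7 - ⅐*(-20) = 3/7 + 20/7 = 23/7 ≈ 3.2857)
C = 106 (C = 2 - (-9*12 + 4) = 2 - (-108 + 4) = 2 - 1*(-104) = 2 + 104 = 106)
u(A, f) = 23*f + A*f (u(A, f) = f*A + 23*f = A*f + 23*f = 23*f + A*f)
-493371 + u(-359, C) = -493371 + 106*(23 - 359) = -493371 + 106*(-336) = -493371 - 35616 = -528987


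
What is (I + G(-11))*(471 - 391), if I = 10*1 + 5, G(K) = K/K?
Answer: 1280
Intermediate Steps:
G(K) = 1
I = 15 (I = 10 + 5 = 15)
(I + G(-11))*(471 - 391) = (15 + 1)*(471 - 391) = 16*80 = 1280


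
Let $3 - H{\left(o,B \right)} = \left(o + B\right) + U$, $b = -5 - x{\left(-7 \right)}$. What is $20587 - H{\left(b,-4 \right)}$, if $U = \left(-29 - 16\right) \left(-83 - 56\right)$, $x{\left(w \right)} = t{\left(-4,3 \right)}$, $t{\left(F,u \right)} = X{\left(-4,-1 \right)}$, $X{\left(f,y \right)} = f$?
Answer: $26834$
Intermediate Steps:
$t{\left(F,u \right)} = -4$
$x{\left(w \right)} = -4$
$U = 6255$ ($U = \left(-45\right) \left(-139\right) = 6255$)
$b = -1$ ($b = -5 - -4 = -5 + 4 = -1$)
$H{\left(o,B \right)} = -6252 - B - o$ ($H{\left(o,B \right)} = 3 - \left(\left(o + B\right) + 6255\right) = 3 - \left(\left(B + o\right) + 6255\right) = 3 - \left(6255 + B + o\right) = -6252 - B - o$)
$20587 - H{\left(b,-4 \right)} = 20587 - \left(-6252 - -4 - -1\right) = 20587 - \left(-6252 + 4 + 1\right) = 20587 - -6247 = 20587 + 6247 = 26834$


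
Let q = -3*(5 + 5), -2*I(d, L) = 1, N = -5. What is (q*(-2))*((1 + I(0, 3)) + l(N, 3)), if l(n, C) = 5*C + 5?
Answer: 1230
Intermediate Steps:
I(d, L) = -1/2 (I(d, L) = -1/2*1 = -1/2)
l(n, C) = 5 + 5*C
q = -30 (q = -3*10 = -30)
(q*(-2))*((1 + I(0, 3)) + l(N, 3)) = (-30*(-2))*((1 - 1/2) + (5 + 5*3)) = 60*(1/2 + (5 + 15)) = 60*(1/2 + 20) = 60*(41/2) = 1230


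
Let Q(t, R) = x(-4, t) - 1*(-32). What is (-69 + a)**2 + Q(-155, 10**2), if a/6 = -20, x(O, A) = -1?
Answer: 35752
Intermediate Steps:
Q(t, R) = 31 (Q(t, R) = -1 - 1*(-32) = -1 + 32 = 31)
a = -120 (a = 6*(-20) = -120)
(-69 + a)**2 + Q(-155, 10**2) = (-69 - 120)**2 + 31 = (-189)**2 + 31 = 35721 + 31 = 35752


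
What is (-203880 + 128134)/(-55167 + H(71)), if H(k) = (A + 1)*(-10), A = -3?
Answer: 75746/55147 ≈ 1.3735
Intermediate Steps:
H(k) = 20 (H(k) = (-3 + 1)*(-10) = -2*(-10) = 20)
(-203880 + 128134)/(-55167 + H(71)) = (-203880 + 128134)/(-55167 + 20) = -75746/(-55147) = -75746*(-1/55147) = 75746/55147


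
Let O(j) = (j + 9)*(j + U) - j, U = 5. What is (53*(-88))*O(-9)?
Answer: -41976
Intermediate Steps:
O(j) = -j + (5 + j)*(9 + j) (O(j) = (j + 9)*(j + 5) - j = (9 + j)*(5 + j) - j = (5 + j)*(9 + j) - j = -j + (5 + j)*(9 + j))
(53*(-88))*O(-9) = (53*(-88))*(45 + (-9)² + 13*(-9)) = -4664*(45 + 81 - 117) = -4664*9 = -41976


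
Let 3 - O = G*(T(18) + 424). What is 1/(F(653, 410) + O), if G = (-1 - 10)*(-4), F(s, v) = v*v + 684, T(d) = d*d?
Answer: 1/135875 ≈ 7.3597e-6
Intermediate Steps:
T(d) = d²
F(s, v) = 684 + v² (F(s, v) = v² + 684 = 684 + v²)
G = 44 (G = -11*(-4) = 44)
O = -32909 (O = 3 - 44*(18² + 424) = 3 - 44*(324 + 424) = 3 - 44*748 = 3 - 1*32912 = 3 - 32912 = -32909)
1/(F(653, 410) + O) = 1/((684 + 410²) - 32909) = 1/((684 + 168100) - 32909) = 1/(168784 - 32909) = 1/135875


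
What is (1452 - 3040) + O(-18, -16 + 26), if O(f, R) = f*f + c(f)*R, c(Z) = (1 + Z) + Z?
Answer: -1614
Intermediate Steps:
c(Z) = 1 + 2*Z
O(f, R) = f² + R*(1 + 2*f) (O(f, R) = f*f + (1 + 2*f)*R = f² + R*(1 + 2*f))
(1452 - 3040) + O(-18, -16 + 26) = (1452 - 3040) + ((-18)² + (-16 + 26)*(1 + 2*(-18))) = -1588 + (324 + 10*(1 - 36)) = -1588 + (324 + 10*(-35)) = -1588 + (324 - 350) = -1588 - 26 = -1614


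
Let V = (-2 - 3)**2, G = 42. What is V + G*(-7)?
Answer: -269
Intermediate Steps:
V = 25 (V = (-5)**2 = 25)
V + G*(-7) = 25 + 42*(-7) = 25 - 294 = -269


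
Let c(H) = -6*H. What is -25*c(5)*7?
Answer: 5250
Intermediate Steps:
-25*c(5)*7 = -(-150)*5*7 = -25*(-30)*7 = 750*7 = 5250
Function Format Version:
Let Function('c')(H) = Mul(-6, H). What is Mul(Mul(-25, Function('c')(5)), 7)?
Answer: 5250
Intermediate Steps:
Mul(Mul(-25, Function('c')(5)), 7) = Mul(Mul(-25, Mul(-6, 5)), 7) = Mul(Mul(-25, -30), 7) = Mul(750, 7) = 5250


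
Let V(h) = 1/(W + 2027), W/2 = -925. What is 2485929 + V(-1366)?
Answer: 440009434/177 ≈ 2.4859e+6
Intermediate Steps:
W = -1850 (W = 2*(-925) = -1850)
V(h) = 1/177 (V(h) = 1/(-1850 + 2027) = 1/177)
2485929 + V(-1366) = 2485929 + 1/177 = 440009434/177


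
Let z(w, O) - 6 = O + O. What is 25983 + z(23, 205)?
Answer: 26399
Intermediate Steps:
z(w, O) = 6 + 2*O (z(w, O) = 6 + (O + O) = 6 + 2*O)
25983 + z(23, 205) = 25983 + (6 + 2*205) = 25983 + (6 + 410) = 25983 + 416 = 26399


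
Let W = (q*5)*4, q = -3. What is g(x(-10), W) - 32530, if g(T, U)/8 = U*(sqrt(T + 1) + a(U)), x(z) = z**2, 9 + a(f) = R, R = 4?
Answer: -30130 - 480*sqrt(101) ≈ -34954.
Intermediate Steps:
a(f) = -5 (a(f) = -9 + 4 = -5)
W = -60 (W = -3*5*4 = -15*4 = -60)
g(T, U) = 8*U*(-5 + sqrt(1 + T)) (g(T, U) = 8*(U*(sqrt(T + 1) - 5)) = 8*(U*(sqrt(1 + T) - 5)) = 8*(U*(-5 + sqrt(1 + T))) = 8*U*(-5 + sqrt(1 + T)))
g(x(-10), W) - 32530 = 8*(-60)*(-5 + sqrt(1 + (-10)**2)) - 32530 = 8*(-60)*(-5 + sqrt(1 + 100)) - 32530 = 8*(-60)*(-5 + sqrt(101)) - 32530 = (2400 - 480*sqrt(101)) - 32530 = -30130 - 480*sqrt(101)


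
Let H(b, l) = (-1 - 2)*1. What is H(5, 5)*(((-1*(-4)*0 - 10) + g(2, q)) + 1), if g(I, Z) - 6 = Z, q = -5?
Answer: 24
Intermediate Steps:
g(I, Z) = 6 + Z
H(b, l) = -3 (H(b, l) = -3*1 = -3)
H(5, 5)*(((-1*(-4)*0 - 10) + g(2, q)) + 1) = -3*(((-1*(-4)*0 - 10) + (6 - 5)) + 1) = -3*(((4*0 - 10) + 1) + 1) = -3*(((0 - 10) + 1) + 1) = -3*((-10 + 1) + 1) = -3*(-9 + 1) = -3*(-8) = 24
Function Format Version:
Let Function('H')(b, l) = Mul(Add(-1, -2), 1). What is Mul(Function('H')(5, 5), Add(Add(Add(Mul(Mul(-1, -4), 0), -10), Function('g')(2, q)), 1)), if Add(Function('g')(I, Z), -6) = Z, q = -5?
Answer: 24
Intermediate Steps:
Function('g')(I, Z) = Add(6, Z)
Function('H')(b, l) = -3 (Function('H')(b, l) = Mul(-3, 1) = -3)
Mul(Function('H')(5, 5), Add(Add(Add(Mul(Mul(-1, -4), 0), -10), Function('g')(2, q)), 1)) = Mul(-3, Add(Add(Add(Mul(Mul(-1, -4), 0), -10), Add(6, -5)), 1)) = Mul(-3, Add(Add(Add(Mul(4, 0), -10), 1), 1)) = Mul(-3, Add(Add(Add(0, -10), 1), 1)) = Mul(-3, Add(Add(-10, 1), 1)) = Mul(-3, Add(-9, 1)) = Mul(-3, -8) = 24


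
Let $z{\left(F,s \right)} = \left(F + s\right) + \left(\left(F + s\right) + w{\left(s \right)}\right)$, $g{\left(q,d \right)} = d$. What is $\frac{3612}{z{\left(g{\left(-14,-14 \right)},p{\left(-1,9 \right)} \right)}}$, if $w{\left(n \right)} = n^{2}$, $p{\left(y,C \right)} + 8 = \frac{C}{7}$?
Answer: $\frac{176988}{179} \approx 988.76$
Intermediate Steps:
$p{\left(y,C \right)} = -8 + \frac{C}{7}$
$z{\left(F,s \right)} = s^{2} + 2 F + 2 s$ ($z{\left(F,s \right)} = \left(F + s\right) + \left(\left(F + s\right) + s^{2}\right) = \left(F + s\right) + \left(F + s + s^{2}\right) = s^{2} + 2 F + 2 s$)
$\frac{3612}{z{\left(g{\left(-14,-14 \right)},p{\left(-1,9 \right)} \right)}} = \frac{3612}{\left(-8 + \frac{1}{7} \cdot 9\right)^{2} + 2 \left(-14\right) + 2 \left(-8 + \frac{1}{7} \cdot 9\right)} = \frac{3612}{\left(-8 + \frac{9}{7}\right)^{2} - 28 + 2 \left(-8 + \frac{9}{7}\right)} = \frac{3612}{\left(- \frac{47}{7}\right)^{2} - 28 + 2 \left(- \frac{47}{7}\right)} = \frac{3612}{\frac{2209}{49} - 28 - \frac{94}{7}} = \frac{3612}{\frac{179}{49}} = 3612 \cdot \frac{49}{179} = \frac{176988}{179}$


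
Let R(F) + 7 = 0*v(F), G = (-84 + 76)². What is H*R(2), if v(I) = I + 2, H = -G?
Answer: 448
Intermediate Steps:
G = 64 (G = (-8)² = 64)
H = -64 (H = -1*64 = -64)
v(I) = 2 + I
R(F) = -7 (R(F) = -7 + 0*(2 + F) = -7 + 0 = -7)
H*R(2) = -64*(-7) = 448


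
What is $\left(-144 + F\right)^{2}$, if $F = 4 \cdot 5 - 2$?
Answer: $15876$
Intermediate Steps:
$F = 18$ ($F = 20 - 2 = 18$)
$\left(-144 + F\right)^{2} = \left(-144 + 18\right)^{2} = \left(-126\right)^{2} = 15876$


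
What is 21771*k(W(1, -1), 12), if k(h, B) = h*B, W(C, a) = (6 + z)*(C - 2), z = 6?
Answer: -3135024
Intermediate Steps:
W(C, a) = -24 + 12*C (W(C, a) = (6 + 6)*(C - 2) = 12*(-2 + C) = -24 + 12*C)
k(h, B) = B*h
21771*k(W(1, -1), 12) = 21771*(12*(-24 + 12*1)) = 21771*(12*(-24 + 12)) = 21771*(12*(-12)) = 21771*(-144) = -3135024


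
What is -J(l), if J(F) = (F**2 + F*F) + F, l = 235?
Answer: -110685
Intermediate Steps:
J(F) = F + 2*F**2 (J(F) = (F**2 + F**2) + F = 2*F**2 + F = F + 2*F**2)
-J(l) = -235*(1 + 2*235) = -235*(1 + 470) = -235*471 = -1*110685 = -110685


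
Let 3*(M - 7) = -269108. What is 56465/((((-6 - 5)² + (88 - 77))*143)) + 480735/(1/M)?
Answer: -813930218985475/18876 ≈ -4.3120e+10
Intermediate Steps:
M = -269087/3 (M = 7 + (⅓)*(-269108) = 7 - 269108/3 = -269087/3 ≈ -89696.)
56465/((((-6 - 5)² + (88 - 77))*143)) + 480735/(1/M) = 56465/((((-6 - 5)² + (88 - 77))*143)) + 480735/(1/(-269087/3)) = 56465/((((-11)² + 11)*143)) + 480735/(-3/269087) = 56465/(((121 + 11)*143)) + 480735*(-269087/3) = 56465/((132*143)) - 43119846315 = 56465/18876 - 43119846315 = -813930218985475/18876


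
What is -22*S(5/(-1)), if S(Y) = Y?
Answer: 110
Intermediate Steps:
-22*S(5/(-1)) = -110/(-1) = -110*(-1) = -22*(-5) = 110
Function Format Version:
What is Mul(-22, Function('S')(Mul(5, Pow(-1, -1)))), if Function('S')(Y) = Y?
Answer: 110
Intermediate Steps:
Mul(-22, Function('S')(Mul(5, Pow(-1, -1)))) = Mul(-22, Mul(5, Pow(-1, -1))) = Mul(-22, Mul(5, -1)) = Mul(-22, -5) = 110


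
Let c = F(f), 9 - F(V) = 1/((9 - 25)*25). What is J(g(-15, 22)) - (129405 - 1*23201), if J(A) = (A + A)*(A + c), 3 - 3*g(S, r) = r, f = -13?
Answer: -191228057/1800 ≈ -1.0624e+5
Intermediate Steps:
g(S, r) = 1 - r/3
F(V) = 3601/400 (F(V) = 9 - 1/((9 - 25)*25) = 9 - 1/((-16)*25) = 9 - (-1)/(16*25) = 9 - 1*(-1/400) = 9 + 1/400 = 3601/400)
c = 3601/400 ≈ 9.0025
J(A) = 2*A*(3601/400 + A) (J(A) = (A + A)*(A + 3601/400) = (2*A)*(3601/400 + A) = 2*A*(3601/400 + A))
J(g(-15, 22)) - (129405 - 1*23201) = (1 - 1/3*22)*(3601 + 400*(1 - 1/3*22))/200 - (129405 - 1*23201) = (1 - 22/3)*(3601 + 400*(1 - 22/3))/200 - (129405 - 23201) = (1/200)*(-19/3)*(3601 + 400*(-19/3)) - 1*106204 = (1/200)*(-19/3)*(3601 - 7600/3) - 106204 = (1/200)*(-19/3)*(3203/3) - 106204 = -60857/1800 - 106204 = -191228057/1800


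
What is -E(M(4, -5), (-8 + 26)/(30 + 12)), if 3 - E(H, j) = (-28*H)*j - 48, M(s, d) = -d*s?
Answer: -291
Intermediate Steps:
M(s, d) = -d*s
E(H, j) = 51 + 28*H*j (E(H, j) = 3 - ((-28*H)*j - 48) = 3 - (-28*H*j - 48) = 3 - (-48 - 28*H*j) = 3 + (48 + 28*H*j) = 51 + 28*H*j)
-E(M(4, -5), (-8 + 26)/(30 + 12)) = -(51 + 28*(-1*(-5)*4)*((-8 + 26)/(30 + 12))) = -(51 + 28*20*(18/42)) = -(51 + 28*20*(18*(1/42))) = -(51 + 28*20*(3/7)) = -(51 + 240) = -1*291 = -291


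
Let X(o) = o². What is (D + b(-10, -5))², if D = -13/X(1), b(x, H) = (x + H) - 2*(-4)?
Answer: 400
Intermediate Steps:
b(x, H) = 8 + H + x (b(x, H) = (H + x) + 8 = 8 + H + x)
D = -13 (D = -13/(1²) = -13/1 = -13*1 = -13)
(D + b(-10, -5))² = (-13 + (8 - 5 - 10))² = (-13 - 7)² = (-20)² = 400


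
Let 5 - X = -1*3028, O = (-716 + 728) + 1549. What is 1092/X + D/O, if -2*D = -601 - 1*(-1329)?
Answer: 28600/225453 ≈ 0.12686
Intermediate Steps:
D = -364 (D = -(-601 - 1*(-1329))/2 = -(-601 + 1329)/2 = -½*728 = -364)
O = 1561 (O = 12 + 1549 = 1561)
X = 3033 (X = 5 - (-1)*3028 = 5 - 1*(-3028) = 5 + 3028 = 3033)
1092/X + D/O = 1092/3033 - 364/1561 = 1092*(1/3033) - 364*1/1561 = 364/1011 - 52/223 = 28600/225453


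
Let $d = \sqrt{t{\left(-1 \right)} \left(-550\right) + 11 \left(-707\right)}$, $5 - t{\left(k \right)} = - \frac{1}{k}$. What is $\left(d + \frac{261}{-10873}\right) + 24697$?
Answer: $\frac{268530220}{10873} + i \sqrt{9977} \approx 24697.0 + 99.885 i$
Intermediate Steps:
$t{\left(k \right)} = 5 + \frac{1}{k}$ ($t{\left(k \right)} = 5 - - \frac{1}{k} = 5 + \frac{1}{k}$)
$d = i \sqrt{9977}$ ($d = \sqrt{\left(5 + \frac{1}{-1}\right) \left(-550\right) + 11 \left(-707\right)} = \sqrt{\left(5 - 1\right) \left(-550\right) - 7777} = \sqrt{4 \left(-550\right) - 7777} = \sqrt{-2200 - 7777} = \sqrt{-9977} = i \sqrt{9977} \approx 99.885 i$)
$\left(d + \frac{261}{-10873}\right) + 24697 = \left(i \sqrt{9977} + \frac{261}{-10873}\right) + 24697 = \left(i \sqrt{9977} + 261 \left(- \frac{1}{10873}\right)\right) + 24697 = \left(i \sqrt{9977} - \frac{261}{10873}\right) + 24697 = \left(- \frac{261}{10873} + i \sqrt{9977}\right) + 24697 = \frac{268530220}{10873} + i \sqrt{9977}$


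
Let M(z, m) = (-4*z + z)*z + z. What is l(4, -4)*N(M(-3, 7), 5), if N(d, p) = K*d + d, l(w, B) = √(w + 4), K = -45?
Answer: 2640*√2 ≈ 3733.5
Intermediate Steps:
l(w, B) = √(4 + w)
M(z, m) = z - 3*z² (M(z, m) = (-3*z)*z + z = -3*z² + z = z - 3*z²)
N(d, p) = -44*d (N(d, p) = -45*d + d = -44*d)
l(4, -4)*N(M(-3, 7), 5) = √(4 + 4)*(-(-132)*(1 - 3*(-3))) = √8*(-(-132)*(1 + 9)) = (2*√2)*(-(-132)*10) = (2*√2)*(-44*(-30)) = (2*√2)*1320 = 2640*√2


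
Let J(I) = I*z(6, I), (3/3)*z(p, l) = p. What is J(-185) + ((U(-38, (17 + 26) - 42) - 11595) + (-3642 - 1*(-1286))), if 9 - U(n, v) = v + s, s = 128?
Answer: -15181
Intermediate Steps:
z(p, l) = p
J(I) = 6*I (J(I) = I*6 = 6*I)
U(n, v) = -119 - v (U(n, v) = 9 - (v + 128) = 9 - (128 + v) = 9 + (-128 - v) = -119 - v)
J(-185) + ((U(-38, (17 + 26) - 42) - 11595) + (-3642 - 1*(-1286))) = 6*(-185) + (((-119 - ((17 + 26) - 42)) - 11595) + (-3642 - 1*(-1286))) = -1110 + (((-119 - (43 - 42)) - 11595) + (-3642 + 1286)) = -1110 + (((-119 - 1*1) - 11595) - 2356) = -1110 + (((-119 - 1) - 11595) - 2356) = -1110 + ((-120 - 11595) - 2356) = -1110 + (-11715 - 2356) = -1110 - 14071 = -15181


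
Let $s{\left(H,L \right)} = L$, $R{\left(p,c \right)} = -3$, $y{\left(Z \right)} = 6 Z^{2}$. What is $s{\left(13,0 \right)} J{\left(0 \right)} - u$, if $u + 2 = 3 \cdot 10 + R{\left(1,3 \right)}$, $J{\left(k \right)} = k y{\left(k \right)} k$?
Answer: $-25$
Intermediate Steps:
$J{\left(k \right)} = 6 k^{4}$ ($J{\left(k \right)} = k 6 k^{2} k = 6 k^{3} k = 6 k^{4}$)
$u = 25$ ($u = -2 + \left(3 \cdot 10 - 3\right) = -2 + \left(30 - 3\right) = -2 + 27 = 25$)
$s{\left(13,0 \right)} J{\left(0 \right)} - u = 0 \cdot 6 \cdot 0^{4} - 25 = 0 \cdot 6 \cdot 0 - 25 = 0 \cdot 0 - 25 = 0 - 25 = -25$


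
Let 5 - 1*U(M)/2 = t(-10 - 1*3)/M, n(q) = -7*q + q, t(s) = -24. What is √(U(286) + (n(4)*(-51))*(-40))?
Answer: I*√1000975118/143 ≈ 221.25*I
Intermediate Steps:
n(q) = -6*q
U(M) = 10 + 48/M (U(M) = 10 - (-48)/M = 10 + 48/M)
√(U(286) + (n(4)*(-51))*(-40)) = √((10 + 48/286) + (-6*4*(-51))*(-40)) = √((10 + 48*(1/286)) - 24*(-51)*(-40)) = √((10 + 24/143) + 1224*(-40)) = √(1454/143 - 48960) = √(-6999826/143) = I*√1000975118/143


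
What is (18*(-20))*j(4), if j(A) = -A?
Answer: 1440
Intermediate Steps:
(18*(-20))*j(4) = (18*(-20))*(-1*4) = -360*(-4) = 1440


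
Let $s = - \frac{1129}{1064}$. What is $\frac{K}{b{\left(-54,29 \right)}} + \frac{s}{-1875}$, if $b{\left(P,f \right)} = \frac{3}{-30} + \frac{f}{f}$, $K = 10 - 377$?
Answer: $- \frac{2440546613}{5985000} \approx -407.78$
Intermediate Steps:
$K = -367$ ($K = 10 - 377 = -367$)
$b{\left(P,f \right)} = \frac{9}{10}$ ($b{\left(P,f \right)} = 3 \left(- \frac{1}{30}\right) + 1 = - \frac{1}{10} + 1 = \frac{9}{10}$)
$s = - \frac{1129}{1064}$ ($s = \left(-1129\right) \frac{1}{1064} = - \frac{1129}{1064} \approx -1.0611$)
$\frac{K}{b{\left(-54,29 \right)}} + \frac{s}{-1875} = - \frac{367}{\frac{9}{10}} - \frac{1129}{1064 \left(-1875\right)} = \left(-367\right) \frac{10}{9} - - \frac{1129}{1995000} = - \frac{3670}{9} + \frac{1129}{1995000} = - \frac{2440546613}{5985000}$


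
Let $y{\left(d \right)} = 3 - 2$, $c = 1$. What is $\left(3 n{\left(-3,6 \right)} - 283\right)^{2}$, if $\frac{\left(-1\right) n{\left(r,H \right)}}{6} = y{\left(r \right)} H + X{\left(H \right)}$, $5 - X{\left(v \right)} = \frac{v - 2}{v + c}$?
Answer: $\frac{10857025}{49} \approx 2.2157 \cdot 10^{5}$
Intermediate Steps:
$y{\left(d \right)} = 1$
$X{\left(v \right)} = 5 - \frac{-2 + v}{1 + v}$ ($X{\left(v \right)} = 5 - \frac{v - 2}{v + 1} = 5 - \frac{-2 + v}{1 + v}$)
$n{\left(r,H \right)} = - 6 H - \frac{6 \left(7 + 4 H\right)}{1 + H}$ ($n{\left(r,H \right)} = - 6 \left(1 H + \frac{7 + 4 H}{1 + H}\right) = - 6 \left(H + \frac{7 + 4 H}{1 + H}\right) = - 6 H - \frac{6 \left(7 + 4 H\right)}{1 + H}$)
$\left(3 n{\left(-3,6 \right)} - 283\right)^{2} = \left(3 \frac{6 \left(-7 - 6^{2} - 30\right)}{1 + 6} - 283\right)^{2} = \left(3 \frac{6 \left(-7 - 36 - 30\right)}{7} - 283\right)^{2} = \left(3 \cdot 6 \cdot \frac{1}{7} \left(-7 - 36 - 30\right) - 283\right)^{2} = \left(3 \cdot 6 \cdot \frac{1}{7} \left(-73\right) - 283\right)^{2} = \left(3 \left(- \frac{438}{7}\right) - 283\right)^{2} = \left(- \frac{1314}{7} - 283\right)^{2} = \left(- \frac{3295}{7}\right)^{2} = \frac{10857025}{49}$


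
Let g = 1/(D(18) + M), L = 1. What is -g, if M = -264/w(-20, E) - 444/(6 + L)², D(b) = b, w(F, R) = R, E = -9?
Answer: -147/5626 ≈ -0.026129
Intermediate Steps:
M = 2980/147 (M = -264/(-9) - 444/(6 + 1)² = -264*(-⅑) - 444/(7²) = 88/3 - 444/49 = 2980/147 ≈ 20.272)
g = 147/5626 (g = 1/(18 + 2980/147) = 1/(5626/147) = 147/5626 ≈ 0.026129)
-g = -1*147/5626 = -147/5626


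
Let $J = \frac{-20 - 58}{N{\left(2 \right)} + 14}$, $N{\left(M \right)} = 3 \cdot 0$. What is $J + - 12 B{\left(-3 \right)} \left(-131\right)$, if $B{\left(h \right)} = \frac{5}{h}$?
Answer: $- \frac{18379}{7} \approx -2625.6$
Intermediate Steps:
$N{\left(M \right)} = 0$
$J = - \frac{39}{7}$ ($J = \frac{-20 - 58}{0 + 14} = - \frac{78}{14} = \left(-78\right) \frac{1}{14} = - \frac{39}{7} \approx -5.5714$)
$J + - 12 B{\left(-3 \right)} \left(-131\right) = - \frac{39}{7} + - 12 \frac{5}{-3} \left(-131\right) = - \frac{39}{7} + - 12 \cdot 5 \left(- \frac{1}{3}\right) \left(-131\right) = - \frac{39}{7} + \left(-12\right) \left(- \frac{5}{3}\right) \left(-131\right) = - \frac{39}{7} + 20 \left(-131\right) = - \frac{39}{7} - 2620 = - \frac{18379}{7}$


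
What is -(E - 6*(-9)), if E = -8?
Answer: -46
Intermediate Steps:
-(E - 6*(-9)) = -(-8 - 6*(-9)) = -(-8 + 54) = -1*46 = -46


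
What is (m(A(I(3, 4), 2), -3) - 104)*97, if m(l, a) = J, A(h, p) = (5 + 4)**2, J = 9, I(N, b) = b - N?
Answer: -9215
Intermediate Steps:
A(h, p) = 81 (A(h, p) = 9**2 = 81)
m(l, a) = 9
(m(A(I(3, 4), 2), -3) - 104)*97 = (9 - 104)*97 = -95*97 = -9215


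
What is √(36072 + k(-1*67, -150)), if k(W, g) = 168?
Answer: 4*√2265 ≈ 190.37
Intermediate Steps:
√(36072 + k(-1*67, -150)) = √(36072 + 168) = √36240 = 4*√2265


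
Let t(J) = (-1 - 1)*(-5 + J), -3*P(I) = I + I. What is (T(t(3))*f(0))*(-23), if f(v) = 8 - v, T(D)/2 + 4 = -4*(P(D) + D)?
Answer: 10304/3 ≈ 3434.7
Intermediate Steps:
P(I) = -2*I/3 (P(I) = -(I + I)/3 = -2*I/3)
t(J) = 10 - 2*J (t(J) = -2*(-5 + J) = 10 - 2*J)
T(D) = -8 - 8*D/3 (T(D) = -8 + 2*(-4*(-2*D/3 + D)) = -8 + 2*(-4*D/3) = -8 - 8*D/3)
(T(t(3))*f(0))*(-23) = ((-8 - 8*(10 - 2*3)/3)*(8 - 1*0))*(-23) = ((-8 - 8*(10 - 6)/3)*(8 + 0))*(-23) = ((-8 - 8/3*4)*8)*(-23) = ((-8 - 32/3)*8)*(-23) = -56/3*8*(-23) = -448/3*(-23) = 10304/3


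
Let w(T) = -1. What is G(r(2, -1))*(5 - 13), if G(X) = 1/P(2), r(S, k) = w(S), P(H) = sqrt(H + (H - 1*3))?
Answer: -8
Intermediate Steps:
P(H) = sqrt(-3 + 2*H) (P(H) = sqrt(H + (H - 3)) = sqrt(H + (-3 + H)) = sqrt(-3 + 2*H))
r(S, k) = -1
G(X) = 1 (G(X) = 1/(sqrt(-3 + 2*2)) = 1/(sqrt(-3 + 4)) = 1/(sqrt(1)) = 1/1 = 1)
G(r(2, -1))*(5 - 13) = 1*(5 - 13) = 1*(-8) = -8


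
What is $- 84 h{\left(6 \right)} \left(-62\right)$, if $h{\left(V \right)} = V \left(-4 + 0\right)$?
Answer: $-124992$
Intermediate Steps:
$h{\left(V \right)} = - 4 V$ ($h{\left(V \right)} = V \left(-4\right) = - 4 V$)
$- 84 h{\left(6 \right)} \left(-62\right) = - 84 \left(\left(-4\right) 6\right) \left(-62\right) = \left(-84\right) \left(-24\right) \left(-62\right) = 2016 \left(-62\right) = -124992$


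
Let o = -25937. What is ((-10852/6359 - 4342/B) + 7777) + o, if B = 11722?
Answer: -676902406801/37270099 ≈ -18162.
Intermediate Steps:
((-10852/6359 - 4342/B) + 7777) + o = ((-10852/6359 - 4342/11722) + 7777) - 25937 = ((-10852*1/6359 - 4342*1/11722) + 7777) - 25937 = ((-10852/6359 - 2171/5861) + 7777) - 25937 = (-77408961/37270099 + 7777) - 25937 = 289772150962/37270099 - 25937 = -676902406801/37270099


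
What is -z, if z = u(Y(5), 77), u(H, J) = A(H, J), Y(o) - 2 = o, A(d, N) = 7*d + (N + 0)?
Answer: -126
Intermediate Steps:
A(d, N) = N + 7*d (A(d, N) = 7*d + N = N + 7*d)
Y(o) = 2 + o
u(H, J) = J + 7*H
z = 126 (z = 77 + 7*(2 + 5) = 77 + 7*7 = 77 + 49 = 126)
-z = -1*126 = -126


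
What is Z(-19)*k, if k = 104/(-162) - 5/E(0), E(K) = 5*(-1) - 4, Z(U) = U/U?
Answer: -7/81 ≈ -0.086420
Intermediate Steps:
Z(U) = 1
E(K) = -9 (E(K) = -5 - 4 = -9)
k = -7/81 (k = 104/(-162) - 5/(-9) = 104*(-1/162) - 5*(-⅑) = -52/81 + 5/9 = -7/81 ≈ -0.086420)
Z(-19)*k = 1*(-7/81) = -7/81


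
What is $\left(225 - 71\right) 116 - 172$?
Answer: $17692$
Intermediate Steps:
$\left(225 - 71\right) 116 - 172 = 154 \cdot 116 - 172 = 17864 - 172 = 17692$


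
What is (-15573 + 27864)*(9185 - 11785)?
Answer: -31956600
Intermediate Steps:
(-15573 + 27864)*(9185 - 11785) = 12291*(-2600) = -31956600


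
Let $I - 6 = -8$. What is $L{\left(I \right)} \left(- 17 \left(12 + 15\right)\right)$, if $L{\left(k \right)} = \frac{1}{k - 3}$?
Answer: $\frac{459}{5} \approx 91.8$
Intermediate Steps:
$I = -2$ ($I = 6 - 8 = -2$)
$L{\left(k \right)} = \frac{1}{-3 + k}$
$L{\left(I \right)} \left(- 17 \left(12 + 15\right)\right) = \frac{\left(-17\right) \left(12 + 15\right)}{-3 - 2} = \frac{\left(-17\right) 27}{-5} = \left(- \frac{1}{5}\right) \left(-459\right) = \frac{459}{5}$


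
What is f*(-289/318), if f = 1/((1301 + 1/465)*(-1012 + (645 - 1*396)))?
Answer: 44795/48928440148 ≈ 9.1552e-7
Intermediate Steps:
f = -465/461589058 (f = 1/((1301 + 1/465)*(-1012 + (645 - 396))) = 1/(604966*(-1012 + 249)/465) = 1/((604966/465)*(-763)) = 1/(-461589058/465) = -465/461589058 ≈ -1.0074e-6)
f*(-289/318) = -(-134385)/(461589058*318) = -465/461589058*(-289/318) = 44795/48928440148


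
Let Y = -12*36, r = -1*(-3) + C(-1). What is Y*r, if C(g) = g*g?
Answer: -1728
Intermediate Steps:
C(g) = g²
r = 4 (r = -1*(-3) + (-1)² = 3 + 1 = 4)
Y = -432
Y*r = -432*4 = -1728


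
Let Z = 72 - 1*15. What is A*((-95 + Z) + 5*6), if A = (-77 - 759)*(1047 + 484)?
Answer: 10239328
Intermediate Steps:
Z = 57 (Z = 72 - 15 = 57)
A = -1279916 (A = -836*1531 = -1279916)
A*((-95 + Z) + 5*6) = -1279916*((-95 + 57) + 5*6) = -1279916*(-38 + 30) = -1279916*(-8) = 10239328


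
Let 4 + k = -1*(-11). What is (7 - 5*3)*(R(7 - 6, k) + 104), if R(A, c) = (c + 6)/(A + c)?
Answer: -845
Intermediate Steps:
k = 7 (k = -4 - 1*(-11) = -4 + 11 = 7)
R(A, c) = (6 + c)/(A + c)
(7 - 5*3)*(R(7 - 6, k) + 104) = (7 - 5*3)*((6 + 7)/((7 - 6) + 7) + 104) = (7 - 15)*(13/(1 + 7) + 104) = -8*(13/8 + 104) = -8*845/8 = -845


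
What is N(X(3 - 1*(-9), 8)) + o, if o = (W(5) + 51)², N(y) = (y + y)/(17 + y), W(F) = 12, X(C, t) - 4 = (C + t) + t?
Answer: 194545/49 ≈ 3970.3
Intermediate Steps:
X(C, t) = 4 + C + 2*t (X(C, t) = 4 + ((C + t) + t) = 4 + (C + 2*t) = 4 + C + 2*t)
N(y) = 2*y/(17 + y) (N(y) = (2*y)/(17 + y) = 2*y/(17 + y))
o = 3969 (o = (12 + 51)² = 63² = 3969)
N(X(3 - 1*(-9), 8)) + o = 2*(4 + (3 - 1*(-9)) + 2*8)/(17 + (4 + (3 - 1*(-9)) + 2*8)) + 3969 = 2*(4 + (3 + 9) + 16)/(17 + (4 + (3 + 9) + 16)) + 3969 = 2*(4 + 12 + 16)/(17 + (4 + 12 + 16)) + 3969 = 2*32/(17 + 32) + 3969 = 2*32/49 + 3969 = 2*32*(1/49) + 3969 = 64/49 + 3969 = 194545/49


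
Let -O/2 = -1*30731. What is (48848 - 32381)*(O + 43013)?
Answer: 1720389825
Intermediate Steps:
O = 61462 (O = -(-2)*30731 = -2*(-30731) = 61462)
(48848 - 32381)*(O + 43013) = (48848 - 32381)*(61462 + 43013) = 16467*104475 = 1720389825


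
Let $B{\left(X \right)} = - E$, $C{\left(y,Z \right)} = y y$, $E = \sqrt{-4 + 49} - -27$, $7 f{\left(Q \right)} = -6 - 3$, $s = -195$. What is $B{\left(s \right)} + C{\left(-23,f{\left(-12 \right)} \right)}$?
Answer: $502 - 3 \sqrt{5} \approx 495.29$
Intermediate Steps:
$f{\left(Q \right)} = - \frac{9}{7}$ ($f{\left(Q \right)} = \frac{-6 - 3}{7} = \frac{1}{7} \left(-9\right) = - \frac{9}{7}$)
$E = 27 + 3 \sqrt{5}$ ($E = \sqrt{45} + 27 = 3 \sqrt{5} + 27 = 27 + 3 \sqrt{5} \approx 33.708$)
$C{\left(y,Z \right)} = y^{2}$
$B{\left(X \right)} = -27 - 3 \sqrt{5}$ ($B{\left(X \right)} = - (27 + 3 \sqrt{5}) = -27 - 3 \sqrt{5}$)
$B{\left(s \right)} + C{\left(-23,f{\left(-12 \right)} \right)} = \left(-27 - 3 \sqrt{5}\right) + \left(-23\right)^{2} = \left(-27 - 3 \sqrt{5}\right) + 529 = 502 - 3 \sqrt{5}$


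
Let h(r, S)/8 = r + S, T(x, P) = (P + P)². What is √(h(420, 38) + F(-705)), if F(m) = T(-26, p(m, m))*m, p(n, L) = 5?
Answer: 14*I*√341 ≈ 258.53*I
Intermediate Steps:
T(x, P) = 4*P² (T(x, P) = (2*P)² = 4*P²)
h(r, S) = 8*S + 8*r (h(r, S) = 8*(r + S) = 8*(S + r) = 8*S + 8*r)
F(m) = 100*m (F(m) = (4*5²)*m = (4*25)*m = 100*m)
√(h(420, 38) + F(-705)) = √((8*38 + 8*420) + 100*(-705)) = √((304 + 3360) - 70500) = √(3664 - 70500) = √(-66836) = 14*I*√341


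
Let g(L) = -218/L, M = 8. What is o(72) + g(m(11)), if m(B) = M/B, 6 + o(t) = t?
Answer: -935/4 ≈ -233.75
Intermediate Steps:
o(t) = -6 + t
m(B) = 8/B
o(72) + g(m(11)) = (-6 + 72) - 218/(8/11) = 66 - 218/(8*(1/11)) = 66 - 218/8/11 = 66 - 218*11/8 = 66 - 1199/4 = -935/4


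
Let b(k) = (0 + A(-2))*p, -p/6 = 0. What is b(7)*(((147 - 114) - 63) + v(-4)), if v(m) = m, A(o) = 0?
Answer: 0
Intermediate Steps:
p = 0 (p = -6*0 = 0)
b(k) = 0 (b(k) = (0 + 0)*0 = 0*0 = 0)
b(7)*(((147 - 114) - 63) + v(-4)) = 0*(((147 - 114) - 63) - 4) = 0*((33 - 63) - 4) = 0*(-30 - 4) = 0*(-34) = 0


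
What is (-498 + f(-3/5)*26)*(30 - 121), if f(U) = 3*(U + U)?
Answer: 269178/5 ≈ 53836.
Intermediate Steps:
f(U) = 6*U (f(U) = 3*(2*U) = 6*U)
(-498 + f(-3/5)*26)*(30 - 121) = (-498 + (6*(-3/5))*26)*(30 - 121) = (-498 + (6*(-3*⅕))*26)*(-91) = (-498 + (6*(-⅗))*26)*(-91) = (-498 - 18/5*26)*(-91) = (-498 - 468/5)*(-91) = -2958/5*(-91) = 269178/5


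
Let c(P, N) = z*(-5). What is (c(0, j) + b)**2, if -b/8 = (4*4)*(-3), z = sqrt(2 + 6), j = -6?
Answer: 147656 - 7680*sqrt(2) ≈ 1.3679e+5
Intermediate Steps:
z = 2*sqrt(2) (z = sqrt(8) = 2*sqrt(2) ≈ 2.8284)
b = 384 (b = -8*4*4*(-3) = -128*(-3) = -8*(-48) = 384)
c(P, N) = -10*sqrt(2) (c(P, N) = (2*sqrt(2))*(-5) = -10*sqrt(2))
(c(0, j) + b)**2 = (-10*sqrt(2) + 384)**2 = (384 - 10*sqrt(2))**2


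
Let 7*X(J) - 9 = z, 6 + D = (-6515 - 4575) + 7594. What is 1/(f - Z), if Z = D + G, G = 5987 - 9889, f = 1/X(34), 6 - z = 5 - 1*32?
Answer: 6/44425 ≈ 0.00013506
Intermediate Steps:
z = 33 (z = 6 - (5 - 1*32) = 6 - (5 - 32) = 6 - 1*(-27) = 6 + 27 = 33)
D = -3502 (D = -6 + ((-6515 - 4575) + 7594) = -6 + (-11090 + 7594) = -6 - 3496 = -3502)
X(J) = 6 (X(J) = 9/7 + (⅐)*33 = 9/7 + 33/7 = 6)
f = ⅙ (f = 1/6 = ⅙ ≈ 0.16667)
G = -3902
Z = -7404 (Z = -3502 - 3902 = -7404)
1/(f - Z) = 1/(⅙ - 1*(-7404)) = 1/(⅙ + 7404) = 1/(44425/6) = 6/44425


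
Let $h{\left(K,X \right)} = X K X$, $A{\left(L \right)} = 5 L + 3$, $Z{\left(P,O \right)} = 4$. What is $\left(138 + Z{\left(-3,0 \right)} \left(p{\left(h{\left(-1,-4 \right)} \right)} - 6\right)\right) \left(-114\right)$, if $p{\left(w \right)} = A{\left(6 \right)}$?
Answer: $-28044$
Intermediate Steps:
$A{\left(L \right)} = 3 + 5 L$
$h{\left(K,X \right)} = K X^{2}$ ($h{\left(K,X \right)} = K X X = K X^{2}$)
$p{\left(w \right)} = 33$ ($p{\left(w \right)} = 3 + 5 \cdot 6 = 3 + 30 = 33$)
$\left(138 + Z{\left(-3,0 \right)} \left(p{\left(h{\left(-1,-4 \right)} \right)} - 6\right)\right) \left(-114\right) = \left(138 + 4 \left(33 - 6\right)\right) \left(-114\right) = \left(138 + 4 \cdot 27\right) \left(-114\right) = \left(138 + 108\right) \left(-114\right) = 246 \left(-114\right) = -28044$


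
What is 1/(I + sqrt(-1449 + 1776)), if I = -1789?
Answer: -1789/3200194 - sqrt(327)/3200194 ≈ -0.00056468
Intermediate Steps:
1/(I + sqrt(-1449 + 1776)) = 1/(-1789 + sqrt(-1449 + 1776)) = 1/(-1789 + sqrt(327))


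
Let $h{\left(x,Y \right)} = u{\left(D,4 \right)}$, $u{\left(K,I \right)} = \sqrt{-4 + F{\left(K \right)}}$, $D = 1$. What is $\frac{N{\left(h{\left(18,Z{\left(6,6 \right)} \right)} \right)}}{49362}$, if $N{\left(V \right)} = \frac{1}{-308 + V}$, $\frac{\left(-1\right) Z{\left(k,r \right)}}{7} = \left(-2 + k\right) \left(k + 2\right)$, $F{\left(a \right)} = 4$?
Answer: $- \frac{1}{15203496} \approx -6.5774 \cdot 10^{-8}$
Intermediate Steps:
$Z{\left(k,r \right)} = - 7 \left(-2 + k\right) \left(2 + k\right)$ ($Z{\left(k,r \right)} = - 7 \left(-2 + k\right) \left(k + 2\right) = - 7 \left(-2 + k\right) \left(2 + k\right)$)
$u{\left(K,I \right)} = 0$ ($u{\left(K,I \right)} = \sqrt{-4 + 4} = \sqrt{0} = 0$)
$h{\left(x,Y \right)} = 0$
$\frac{N{\left(h{\left(18,Z{\left(6,6 \right)} \right)} \right)}}{49362} = \frac{1}{\left(-308 + 0\right) 49362} = \frac{1}{-308} \cdot \frac{1}{49362} = \left(- \frac{1}{308}\right) \frac{1}{49362} = - \frac{1}{15203496}$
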